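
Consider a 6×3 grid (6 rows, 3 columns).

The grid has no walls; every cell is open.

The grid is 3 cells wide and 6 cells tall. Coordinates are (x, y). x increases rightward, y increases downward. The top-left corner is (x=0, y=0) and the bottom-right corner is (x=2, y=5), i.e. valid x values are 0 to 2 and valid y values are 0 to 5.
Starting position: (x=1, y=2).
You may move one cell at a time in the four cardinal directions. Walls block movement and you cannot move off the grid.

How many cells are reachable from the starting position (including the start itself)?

Answer: Reachable cells: 18

Derivation:
BFS flood-fill from (x=1, y=2):
  Distance 0: (x=1, y=2)
  Distance 1: (x=1, y=1), (x=0, y=2), (x=2, y=2), (x=1, y=3)
  Distance 2: (x=1, y=0), (x=0, y=1), (x=2, y=1), (x=0, y=3), (x=2, y=3), (x=1, y=4)
  Distance 3: (x=0, y=0), (x=2, y=0), (x=0, y=4), (x=2, y=4), (x=1, y=5)
  Distance 4: (x=0, y=5), (x=2, y=5)
Total reachable: 18 (grid has 18 open cells total)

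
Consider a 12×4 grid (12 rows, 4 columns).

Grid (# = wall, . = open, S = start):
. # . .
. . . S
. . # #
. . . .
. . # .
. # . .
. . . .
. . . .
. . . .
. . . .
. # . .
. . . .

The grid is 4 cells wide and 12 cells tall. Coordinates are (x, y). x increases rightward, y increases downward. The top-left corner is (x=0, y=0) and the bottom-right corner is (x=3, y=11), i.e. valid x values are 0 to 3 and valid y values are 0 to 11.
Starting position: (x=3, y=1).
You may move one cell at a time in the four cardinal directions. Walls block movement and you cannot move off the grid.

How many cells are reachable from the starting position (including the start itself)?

BFS flood-fill from (x=3, y=1):
  Distance 0: (x=3, y=1)
  Distance 1: (x=3, y=0), (x=2, y=1)
  Distance 2: (x=2, y=0), (x=1, y=1)
  Distance 3: (x=0, y=1), (x=1, y=2)
  Distance 4: (x=0, y=0), (x=0, y=2), (x=1, y=3)
  Distance 5: (x=0, y=3), (x=2, y=3), (x=1, y=4)
  Distance 6: (x=3, y=3), (x=0, y=4)
  Distance 7: (x=3, y=4), (x=0, y=5)
  Distance 8: (x=3, y=5), (x=0, y=6)
  Distance 9: (x=2, y=5), (x=1, y=6), (x=3, y=6), (x=0, y=7)
  Distance 10: (x=2, y=6), (x=1, y=7), (x=3, y=7), (x=0, y=8)
  Distance 11: (x=2, y=7), (x=1, y=8), (x=3, y=8), (x=0, y=9)
  Distance 12: (x=2, y=8), (x=1, y=9), (x=3, y=9), (x=0, y=10)
  Distance 13: (x=2, y=9), (x=3, y=10), (x=0, y=11)
  Distance 14: (x=2, y=10), (x=1, y=11), (x=3, y=11)
  Distance 15: (x=2, y=11)
Total reachable: 42 (grid has 42 open cells total)

Answer: Reachable cells: 42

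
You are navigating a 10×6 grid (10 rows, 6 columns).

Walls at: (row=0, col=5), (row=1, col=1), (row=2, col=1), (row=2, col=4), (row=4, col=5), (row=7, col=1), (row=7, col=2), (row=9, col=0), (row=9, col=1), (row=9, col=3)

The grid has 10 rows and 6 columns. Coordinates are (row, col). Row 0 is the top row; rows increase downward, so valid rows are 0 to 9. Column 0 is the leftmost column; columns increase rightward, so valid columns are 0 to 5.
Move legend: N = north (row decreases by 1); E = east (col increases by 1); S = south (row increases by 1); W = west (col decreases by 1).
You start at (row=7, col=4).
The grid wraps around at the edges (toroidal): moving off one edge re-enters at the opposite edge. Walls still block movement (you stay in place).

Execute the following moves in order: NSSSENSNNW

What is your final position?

Start: (row=7, col=4)
  N (north): (row=7, col=4) -> (row=6, col=4)
  S (south): (row=6, col=4) -> (row=7, col=4)
  S (south): (row=7, col=4) -> (row=8, col=4)
  S (south): (row=8, col=4) -> (row=9, col=4)
  E (east): (row=9, col=4) -> (row=9, col=5)
  N (north): (row=9, col=5) -> (row=8, col=5)
  S (south): (row=8, col=5) -> (row=9, col=5)
  N (north): (row=9, col=5) -> (row=8, col=5)
  N (north): (row=8, col=5) -> (row=7, col=5)
  W (west): (row=7, col=5) -> (row=7, col=4)
Final: (row=7, col=4)

Answer: Final position: (row=7, col=4)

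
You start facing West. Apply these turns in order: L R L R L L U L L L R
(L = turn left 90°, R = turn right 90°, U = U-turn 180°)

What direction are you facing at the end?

Answer: Final heading: East

Derivation:
Start: West
  L (left (90° counter-clockwise)) -> South
  R (right (90° clockwise)) -> West
  L (left (90° counter-clockwise)) -> South
  R (right (90° clockwise)) -> West
  L (left (90° counter-clockwise)) -> South
  L (left (90° counter-clockwise)) -> East
  U (U-turn (180°)) -> West
  L (left (90° counter-clockwise)) -> South
  L (left (90° counter-clockwise)) -> East
  L (left (90° counter-clockwise)) -> North
  R (right (90° clockwise)) -> East
Final: East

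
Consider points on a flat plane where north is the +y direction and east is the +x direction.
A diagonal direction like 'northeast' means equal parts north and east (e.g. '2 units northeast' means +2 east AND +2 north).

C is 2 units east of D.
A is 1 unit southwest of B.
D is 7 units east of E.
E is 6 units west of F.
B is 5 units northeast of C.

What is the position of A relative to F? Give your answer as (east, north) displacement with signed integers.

Place F at the origin (east=0, north=0).
  E is 6 units west of F: delta (east=-6, north=+0); E at (east=-6, north=0).
  D is 7 units east of E: delta (east=+7, north=+0); D at (east=1, north=0).
  C is 2 units east of D: delta (east=+2, north=+0); C at (east=3, north=0).
  B is 5 units northeast of C: delta (east=+5, north=+5); B at (east=8, north=5).
  A is 1 unit southwest of B: delta (east=-1, north=-1); A at (east=7, north=4).
Therefore A relative to F: (east=7, north=4).

Answer: A is at (east=7, north=4) relative to F.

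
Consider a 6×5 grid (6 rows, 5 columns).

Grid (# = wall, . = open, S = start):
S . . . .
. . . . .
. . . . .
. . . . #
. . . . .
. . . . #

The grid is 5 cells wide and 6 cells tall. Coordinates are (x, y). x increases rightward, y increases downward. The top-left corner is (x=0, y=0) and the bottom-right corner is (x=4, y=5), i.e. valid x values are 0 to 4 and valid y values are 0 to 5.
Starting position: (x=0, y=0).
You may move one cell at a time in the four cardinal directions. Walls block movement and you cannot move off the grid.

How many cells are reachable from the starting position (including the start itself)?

Answer: Reachable cells: 28

Derivation:
BFS flood-fill from (x=0, y=0):
  Distance 0: (x=0, y=0)
  Distance 1: (x=1, y=0), (x=0, y=1)
  Distance 2: (x=2, y=0), (x=1, y=1), (x=0, y=2)
  Distance 3: (x=3, y=0), (x=2, y=1), (x=1, y=2), (x=0, y=3)
  Distance 4: (x=4, y=0), (x=3, y=1), (x=2, y=2), (x=1, y=3), (x=0, y=4)
  Distance 5: (x=4, y=1), (x=3, y=2), (x=2, y=3), (x=1, y=4), (x=0, y=5)
  Distance 6: (x=4, y=2), (x=3, y=3), (x=2, y=4), (x=1, y=5)
  Distance 7: (x=3, y=4), (x=2, y=5)
  Distance 8: (x=4, y=4), (x=3, y=5)
Total reachable: 28 (grid has 28 open cells total)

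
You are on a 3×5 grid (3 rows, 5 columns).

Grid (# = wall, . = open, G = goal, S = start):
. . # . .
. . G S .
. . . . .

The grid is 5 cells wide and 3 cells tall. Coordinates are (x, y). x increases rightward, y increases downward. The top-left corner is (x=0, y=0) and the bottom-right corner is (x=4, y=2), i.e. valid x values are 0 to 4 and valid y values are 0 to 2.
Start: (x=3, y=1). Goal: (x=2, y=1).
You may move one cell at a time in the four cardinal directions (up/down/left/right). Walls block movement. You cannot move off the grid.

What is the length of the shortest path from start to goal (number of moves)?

Answer: Shortest path length: 1

Derivation:
BFS from (x=3, y=1) until reaching (x=2, y=1):
  Distance 0: (x=3, y=1)
  Distance 1: (x=3, y=0), (x=2, y=1), (x=4, y=1), (x=3, y=2)  <- goal reached here
One shortest path (1 moves): (x=3, y=1) -> (x=2, y=1)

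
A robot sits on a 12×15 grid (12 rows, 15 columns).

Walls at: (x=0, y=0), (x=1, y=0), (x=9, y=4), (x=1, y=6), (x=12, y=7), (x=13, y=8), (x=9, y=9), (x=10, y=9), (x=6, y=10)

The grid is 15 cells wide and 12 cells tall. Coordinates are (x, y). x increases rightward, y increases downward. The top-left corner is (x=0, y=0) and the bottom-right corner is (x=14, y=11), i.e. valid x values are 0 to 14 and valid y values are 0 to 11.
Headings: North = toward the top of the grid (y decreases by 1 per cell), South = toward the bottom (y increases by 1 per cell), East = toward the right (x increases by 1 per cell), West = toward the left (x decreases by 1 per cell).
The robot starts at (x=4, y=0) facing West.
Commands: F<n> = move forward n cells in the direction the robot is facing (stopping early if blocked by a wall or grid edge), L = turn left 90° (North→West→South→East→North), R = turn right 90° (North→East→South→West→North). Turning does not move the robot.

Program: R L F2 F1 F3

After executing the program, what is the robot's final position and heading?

Answer: Final position: (x=2, y=0), facing West

Derivation:
Start: (x=4, y=0), facing West
  R: turn right, now facing North
  L: turn left, now facing West
  F2: move forward 2, now at (x=2, y=0)
  F1: move forward 0/1 (blocked), now at (x=2, y=0)
  F3: move forward 0/3 (blocked), now at (x=2, y=0)
Final: (x=2, y=0), facing West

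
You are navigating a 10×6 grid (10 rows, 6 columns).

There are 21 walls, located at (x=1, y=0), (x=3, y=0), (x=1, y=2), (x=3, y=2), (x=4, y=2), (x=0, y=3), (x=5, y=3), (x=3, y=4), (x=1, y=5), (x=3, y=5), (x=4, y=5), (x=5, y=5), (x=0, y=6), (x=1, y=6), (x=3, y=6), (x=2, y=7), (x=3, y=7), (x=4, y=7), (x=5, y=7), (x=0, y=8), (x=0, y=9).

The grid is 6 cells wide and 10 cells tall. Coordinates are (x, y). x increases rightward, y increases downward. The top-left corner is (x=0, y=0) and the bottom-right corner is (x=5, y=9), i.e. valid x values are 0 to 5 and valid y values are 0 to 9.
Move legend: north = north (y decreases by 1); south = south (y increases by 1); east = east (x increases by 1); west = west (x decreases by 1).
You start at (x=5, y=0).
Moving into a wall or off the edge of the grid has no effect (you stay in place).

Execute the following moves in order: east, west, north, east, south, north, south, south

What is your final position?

Answer: Final position: (x=5, y=2)

Derivation:
Start: (x=5, y=0)
  east (east): blocked, stay at (x=5, y=0)
  west (west): (x=5, y=0) -> (x=4, y=0)
  north (north): blocked, stay at (x=4, y=0)
  east (east): (x=4, y=0) -> (x=5, y=0)
  south (south): (x=5, y=0) -> (x=5, y=1)
  north (north): (x=5, y=1) -> (x=5, y=0)
  south (south): (x=5, y=0) -> (x=5, y=1)
  south (south): (x=5, y=1) -> (x=5, y=2)
Final: (x=5, y=2)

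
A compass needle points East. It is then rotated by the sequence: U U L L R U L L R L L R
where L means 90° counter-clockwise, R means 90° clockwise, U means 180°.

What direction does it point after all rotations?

Start: East
  U (U-turn (180°)) -> West
  U (U-turn (180°)) -> East
  L (left (90° counter-clockwise)) -> North
  L (left (90° counter-clockwise)) -> West
  R (right (90° clockwise)) -> North
  U (U-turn (180°)) -> South
  L (left (90° counter-clockwise)) -> East
  L (left (90° counter-clockwise)) -> North
  R (right (90° clockwise)) -> East
  L (left (90° counter-clockwise)) -> North
  L (left (90° counter-clockwise)) -> West
  R (right (90° clockwise)) -> North
Final: North

Answer: Final heading: North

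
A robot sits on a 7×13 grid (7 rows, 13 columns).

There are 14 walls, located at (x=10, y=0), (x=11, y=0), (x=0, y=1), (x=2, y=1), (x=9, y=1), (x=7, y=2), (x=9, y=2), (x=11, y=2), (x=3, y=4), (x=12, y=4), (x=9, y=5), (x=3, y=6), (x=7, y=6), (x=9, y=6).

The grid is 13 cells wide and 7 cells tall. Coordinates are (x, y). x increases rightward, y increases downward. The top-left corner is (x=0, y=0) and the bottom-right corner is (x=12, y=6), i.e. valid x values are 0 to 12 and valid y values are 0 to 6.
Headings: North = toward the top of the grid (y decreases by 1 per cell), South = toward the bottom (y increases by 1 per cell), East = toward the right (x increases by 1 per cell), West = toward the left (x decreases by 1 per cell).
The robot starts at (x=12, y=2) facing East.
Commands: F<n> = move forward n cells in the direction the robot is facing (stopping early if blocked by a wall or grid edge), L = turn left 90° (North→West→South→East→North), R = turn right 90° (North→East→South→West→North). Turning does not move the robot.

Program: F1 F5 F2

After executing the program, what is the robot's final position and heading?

Answer: Final position: (x=12, y=2), facing East

Derivation:
Start: (x=12, y=2), facing East
  F1: move forward 0/1 (blocked), now at (x=12, y=2)
  F5: move forward 0/5 (blocked), now at (x=12, y=2)
  F2: move forward 0/2 (blocked), now at (x=12, y=2)
Final: (x=12, y=2), facing East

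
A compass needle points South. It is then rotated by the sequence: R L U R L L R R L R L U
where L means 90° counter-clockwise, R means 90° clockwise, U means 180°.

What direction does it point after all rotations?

Answer: Final heading: South

Derivation:
Start: South
  R (right (90° clockwise)) -> West
  L (left (90° counter-clockwise)) -> South
  U (U-turn (180°)) -> North
  R (right (90° clockwise)) -> East
  L (left (90° counter-clockwise)) -> North
  L (left (90° counter-clockwise)) -> West
  R (right (90° clockwise)) -> North
  R (right (90° clockwise)) -> East
  L (left (90° counter-clockwise)) -> North
  R (right (90° clockwise)) -> East
  L (left (90° counter-clockwise)) -> North
  U (U-turn (180°)) -> South
Final: South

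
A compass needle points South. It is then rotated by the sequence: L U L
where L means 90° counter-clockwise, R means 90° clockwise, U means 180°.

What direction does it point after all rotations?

Start: South
  L (left (90° counter-clockwise)) -> East
  U (U-turn (180°)) -> West
  L (left (90° counter-clockwise)) -> South
Final: South

Answer: Final heading: South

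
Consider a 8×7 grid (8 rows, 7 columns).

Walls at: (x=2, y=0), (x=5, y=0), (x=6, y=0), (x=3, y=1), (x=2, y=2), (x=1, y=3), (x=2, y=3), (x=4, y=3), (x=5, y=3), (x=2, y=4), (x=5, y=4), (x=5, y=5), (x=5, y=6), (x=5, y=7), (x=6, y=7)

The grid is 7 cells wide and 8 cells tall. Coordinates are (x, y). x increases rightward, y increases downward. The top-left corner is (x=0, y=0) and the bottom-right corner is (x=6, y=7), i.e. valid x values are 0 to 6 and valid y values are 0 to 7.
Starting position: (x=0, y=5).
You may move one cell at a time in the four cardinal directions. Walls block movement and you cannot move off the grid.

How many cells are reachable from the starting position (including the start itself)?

Answer: Reachable cells: 41

Derivation:
BFS flood-fill from (x=0, y=5):
  Distance 0: (x=0, y=5)
  Distance 1: (x=0, y=4), (x=1, y=5), (x=0, y=6)
  Distance 2: (x=0, y=3), (x=1, y=4), (x=2, y=5), (x=1, y=6), (x=0, y=7)
  Distance 3: (x=0, y=2), (x=3, y=5), (x=2, y=6), (x=1, y=7)
  Distance 4: (x=0, y=1), (x=1, y=2), (x=3, y=4), (x=4, y=5), (x=3, y=6), (x=2, y=7)
  Distance 5: (x=0, y=0), (x=1, y=1), (x=3, y=3), (x=4, y=4), (x=4, y=6), (x=3, y=7)
  Distance 6: (x=1, y=0), (x=2, y=1), (x=3, y=2), (x=4, y=7)
  Distance 7: (x=4, y=2)
  Distance 8: (x=4, y=1), (x=5, y=2)
  Distance 9: (x=4, y=0), (x=5, y=1), (x=6, y=2)
  Distance 10: (x=3, y=0), (x=6, y=1), (x=6, y=3)
  Distance 11: (x=6, y=4)
  Distance 12: (x=6, y=5)
  Distance 13: (x=6, y=6)
Total reachable: 41 (grid has 41 open cells total)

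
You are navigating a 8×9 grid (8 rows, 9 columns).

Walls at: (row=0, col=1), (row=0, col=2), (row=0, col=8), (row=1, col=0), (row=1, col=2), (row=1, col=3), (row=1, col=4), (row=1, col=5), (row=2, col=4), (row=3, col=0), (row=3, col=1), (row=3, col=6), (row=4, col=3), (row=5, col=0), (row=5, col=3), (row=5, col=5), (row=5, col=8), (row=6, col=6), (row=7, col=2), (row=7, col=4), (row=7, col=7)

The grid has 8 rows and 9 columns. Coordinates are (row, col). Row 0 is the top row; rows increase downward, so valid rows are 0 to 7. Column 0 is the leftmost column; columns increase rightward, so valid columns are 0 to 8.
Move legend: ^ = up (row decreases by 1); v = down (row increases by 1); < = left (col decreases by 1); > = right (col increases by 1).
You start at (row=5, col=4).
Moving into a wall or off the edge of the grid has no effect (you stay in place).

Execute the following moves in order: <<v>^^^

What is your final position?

Answer: Final position: (row=6, col=5)

Derivation:
Start: (row=5, col=4)
  < (left): blocked, stay at (row=5, col=4)
  < (left): blocked, stay at (row=5, col=4)
  v (down): (row=5, col=4) -> (row=6, col=4)
  > (right): (row=6, col=4) -> (row=6, col=5)
  [×3]^ (up): blocked, stay at (row=6, col=5)
Final: (row=6, col=5)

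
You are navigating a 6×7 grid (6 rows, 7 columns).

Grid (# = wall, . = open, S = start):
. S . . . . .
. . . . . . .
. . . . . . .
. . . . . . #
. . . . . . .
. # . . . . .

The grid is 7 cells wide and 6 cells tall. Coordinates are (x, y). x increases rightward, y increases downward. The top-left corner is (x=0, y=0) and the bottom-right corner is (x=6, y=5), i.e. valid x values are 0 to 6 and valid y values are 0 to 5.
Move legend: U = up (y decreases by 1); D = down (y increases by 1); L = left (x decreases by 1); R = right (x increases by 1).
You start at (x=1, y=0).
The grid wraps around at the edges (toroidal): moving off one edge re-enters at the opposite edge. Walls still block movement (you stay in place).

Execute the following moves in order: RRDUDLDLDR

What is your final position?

Start: (x=1, y=0)
  R (right): (x=1, y=0) -> (x=2, y=0)
  R (right): (x=2, y=0) -> (x=3, y=0)
  D (down): (x=3, y=0) -> (x=3, y=1)
  U (up): (x=3, y=1) -> (x=3, y=0)
  D (down): (x=3, y=0) -> (x=3, y=1)
  L (left): (x=3, y=1) -> (x=2, y=1)
  D (down): (x=2, y=1) -> (x=2, y=2)
  L (left): (x=2, y=2) -> (x=1, y=2)
  D (down): (x=1, y=2) -> (x=1, y=3)
  R (right): (x=1, y=3) -> (x=2, y=3)
Final: (x=2, y=3)

Answer: Final position: (x=2, y=3)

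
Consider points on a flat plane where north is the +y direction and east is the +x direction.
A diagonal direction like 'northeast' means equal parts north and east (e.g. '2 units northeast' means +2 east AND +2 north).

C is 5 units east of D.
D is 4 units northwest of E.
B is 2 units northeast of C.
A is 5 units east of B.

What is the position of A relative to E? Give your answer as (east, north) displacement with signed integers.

Place E at the origin (east=0, north=0).
  D is 4 units northwest of E: delta (east=-4, north=+4); D at (east=-4, north=4).
  C is 5 units east of D: delta (east=+5, north=+0); C at (east=1, north=4).
  B is 2 units northeast of C: delta (east=+2, north=+2); B at (east=3, north=6).
  A is 5 units east of B: delta (east=+5, north=+0); A at (east=8, north=6).
Therefore A relative to E: (east=8, north=6).

Answer: A is at (east=8, north=6) relative to E.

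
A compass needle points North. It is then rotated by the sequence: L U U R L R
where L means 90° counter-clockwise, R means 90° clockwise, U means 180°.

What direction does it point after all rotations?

Answer: Final heading: North

Derivation:
Start: North
  L (left (90° counter-clockwise)) -> West
  U (U-turn (180°)) -> East
  U (U-turn (180°)) -> West
  R (right (90° clockwise)) -> North
  L (left (90° counter-clockwise)) -> West
  R (right (90° clockwise)) -> North
Final: North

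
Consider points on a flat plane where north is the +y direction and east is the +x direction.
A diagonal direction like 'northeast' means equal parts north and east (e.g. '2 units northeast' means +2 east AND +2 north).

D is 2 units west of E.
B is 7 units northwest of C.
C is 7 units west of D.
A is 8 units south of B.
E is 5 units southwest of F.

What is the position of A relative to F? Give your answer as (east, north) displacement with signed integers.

Place F at the origin (east=0, north=0).
  E is 5 units southwest of F: delta (east=-5, north=-5); E at (east=-5, north=-5).
  D is 2 units west of E: delta (east=-2, north=+0); D at (east=-7, north=-5).
  C is 7 units west of D: delta (east=-7, north=+0); C at (east=-14, north=-5).
  B is 7 units northwest of C: delta (east=-7, north=+7); B at (east=-21, north=2).
  A is 8 units south of B: delta (east=+0, north=-8); A at (east=-21, north=-6).
Therefore A relative to F: (east=-21, north=-6).

Answer: A is at (east=-21, north=-6) relative to F.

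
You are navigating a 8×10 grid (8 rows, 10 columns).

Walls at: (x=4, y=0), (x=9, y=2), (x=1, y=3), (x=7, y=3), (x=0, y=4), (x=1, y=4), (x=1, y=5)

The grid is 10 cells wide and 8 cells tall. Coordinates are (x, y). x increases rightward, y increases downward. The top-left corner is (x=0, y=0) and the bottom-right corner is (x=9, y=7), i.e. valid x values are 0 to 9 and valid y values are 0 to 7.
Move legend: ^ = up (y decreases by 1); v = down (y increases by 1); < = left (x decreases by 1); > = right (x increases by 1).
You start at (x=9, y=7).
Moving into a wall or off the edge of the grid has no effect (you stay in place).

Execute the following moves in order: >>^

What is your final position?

Answer: Final position: (x=9, y=6)

Derivation:
Start: (x=9, y=7)
  > (right): blocked, stay at (x=9, y=7)
  > (right): blocked, stay at (x=9, y=7)
  ^ (up): (x=9, y=7) -> (x=9, y=6)
Final: (x=9, y=6)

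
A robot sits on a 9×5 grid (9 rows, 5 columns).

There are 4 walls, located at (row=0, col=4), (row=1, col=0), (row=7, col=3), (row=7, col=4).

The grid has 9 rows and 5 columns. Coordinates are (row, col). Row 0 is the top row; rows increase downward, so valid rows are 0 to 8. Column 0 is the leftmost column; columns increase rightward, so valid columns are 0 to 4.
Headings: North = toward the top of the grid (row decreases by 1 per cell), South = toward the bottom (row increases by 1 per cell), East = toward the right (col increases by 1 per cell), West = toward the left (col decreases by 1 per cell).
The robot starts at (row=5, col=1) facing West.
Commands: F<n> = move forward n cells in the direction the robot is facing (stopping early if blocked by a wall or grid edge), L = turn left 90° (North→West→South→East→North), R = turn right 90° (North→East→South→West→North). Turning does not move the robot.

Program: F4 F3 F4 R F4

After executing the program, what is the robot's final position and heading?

Start: (row=5, col=1), facing West
  F4: move forward 1/4 (blocked), now at (row=5, col=0)
  F3: move forward 0/3 (blocked), now at (row=5, col=0)
  F4: move forward 0/4 (blocked), now at (row=5, col=0)
  R: turn right, now facing North
  F4: move forward 3/4 (blocked), now at (row=2, col=0)
Final: (row=2, col=0), facing North

Answer: Final position: (row=2, col=0), facing North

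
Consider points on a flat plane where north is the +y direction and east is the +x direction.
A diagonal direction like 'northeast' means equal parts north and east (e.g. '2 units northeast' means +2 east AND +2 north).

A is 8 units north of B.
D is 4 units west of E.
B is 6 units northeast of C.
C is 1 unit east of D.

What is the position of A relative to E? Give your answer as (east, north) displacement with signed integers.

Place E at the origin (east=0, north=0).
  D is 4 units west of E: delta (east=-4, north=+0); D at (east=-4, north=0).
  C is 1 unit east of D: delta (east=+1, north=+0); C at (east=-3, north=0).
  B is 6 units northeast of C: delta (east=+6, north=+6); B at (east=3, north=6).
  A is 8 units north of B: delta (east=+0, north=+8); A at (east=3, north=14).
Therefore A relative to E: (east=3, north=14).

Answer: A is at (east=3, north=14) relative to E.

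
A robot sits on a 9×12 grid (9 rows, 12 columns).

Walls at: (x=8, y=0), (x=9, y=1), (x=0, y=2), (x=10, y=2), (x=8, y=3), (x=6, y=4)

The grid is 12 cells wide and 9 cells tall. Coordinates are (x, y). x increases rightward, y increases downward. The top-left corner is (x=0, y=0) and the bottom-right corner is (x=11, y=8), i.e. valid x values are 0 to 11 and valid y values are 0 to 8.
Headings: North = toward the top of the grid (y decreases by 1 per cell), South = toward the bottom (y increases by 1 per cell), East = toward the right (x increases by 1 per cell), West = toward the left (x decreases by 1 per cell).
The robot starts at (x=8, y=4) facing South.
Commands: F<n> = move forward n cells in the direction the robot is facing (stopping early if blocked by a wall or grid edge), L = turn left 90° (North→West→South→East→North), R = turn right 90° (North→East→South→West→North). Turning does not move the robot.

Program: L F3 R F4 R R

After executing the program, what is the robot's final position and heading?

Start: (x=8, y=4), facing South
  L: turn left, now facing East
  F3: move forward 3, now at (x=11, y=4)
  R: turn right, now facing South
  F4: move forward 4, now at (x=11, y=8)
  R: turn right, now facing West
  R: turn right, now facing North
Final: (x=11, y=8), facing North

Answer: Final position: (x=11, y=8), facing North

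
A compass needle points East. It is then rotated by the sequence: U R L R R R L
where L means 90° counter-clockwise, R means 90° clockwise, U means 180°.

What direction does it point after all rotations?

Start: East
  U (U-turn (180°)) -> West
  R (right (90° clockwise)) -> North
  L (left (90° counter-clockwise)) -> West
  R (right (90° clockwise)) -> North
  R (right (90° clockwise)) -> East
  R (right (90° clockwise)) -> South
  L (left (90° counter-clockwise)) -> East
Final: East

Answer: Final heading: East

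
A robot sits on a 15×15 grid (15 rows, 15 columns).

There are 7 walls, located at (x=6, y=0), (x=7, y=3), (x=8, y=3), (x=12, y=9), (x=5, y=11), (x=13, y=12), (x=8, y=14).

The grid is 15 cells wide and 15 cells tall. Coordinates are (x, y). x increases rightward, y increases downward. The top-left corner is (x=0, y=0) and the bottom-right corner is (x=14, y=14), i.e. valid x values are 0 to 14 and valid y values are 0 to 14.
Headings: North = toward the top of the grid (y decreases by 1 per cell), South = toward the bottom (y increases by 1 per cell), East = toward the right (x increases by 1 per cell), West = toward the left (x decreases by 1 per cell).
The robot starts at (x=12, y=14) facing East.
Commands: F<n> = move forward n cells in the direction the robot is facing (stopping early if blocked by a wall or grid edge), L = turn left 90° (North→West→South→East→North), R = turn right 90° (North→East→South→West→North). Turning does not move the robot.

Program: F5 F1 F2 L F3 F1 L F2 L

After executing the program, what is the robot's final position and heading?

Start: (x=12, y=14), facing East
  F5: move forward 2/5 (blocked), now at (x=14, y=14)
  F1: move forward 0/1 (blocked), now at (x=14, y=14)
  F2: move forward 0/2 (blocked), now at (x=14, y=14)
  L: turn left, now facing North
  F3: move forward 3, now at (x=14, y=11)
  F1: move forward 1, now at (x=14, y=10)
  L: turn left, now facing West
  F2: move forward 2, now at (x=12, y=10)
  L: turn left, now facing South
Final: (x=12, y=10), facing South

Answer: Final position: (x=12, y=10), facing South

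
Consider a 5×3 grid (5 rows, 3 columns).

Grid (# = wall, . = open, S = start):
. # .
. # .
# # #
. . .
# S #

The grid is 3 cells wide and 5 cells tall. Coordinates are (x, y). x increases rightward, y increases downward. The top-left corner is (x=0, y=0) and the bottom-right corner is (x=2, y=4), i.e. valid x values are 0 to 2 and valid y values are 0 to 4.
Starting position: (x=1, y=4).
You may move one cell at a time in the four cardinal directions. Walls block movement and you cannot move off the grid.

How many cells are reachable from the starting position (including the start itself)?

BFS flood-fill from (x=1, y=4):
  Distance 0: (x=1, y=4)
  Distance 1: (x=1, y=3)
  Distance 2: (x=0, y=3), (x=2, y=3)
Total reachable: 4 (grid has 8 open cells total)

Answer: Reachable cells: 4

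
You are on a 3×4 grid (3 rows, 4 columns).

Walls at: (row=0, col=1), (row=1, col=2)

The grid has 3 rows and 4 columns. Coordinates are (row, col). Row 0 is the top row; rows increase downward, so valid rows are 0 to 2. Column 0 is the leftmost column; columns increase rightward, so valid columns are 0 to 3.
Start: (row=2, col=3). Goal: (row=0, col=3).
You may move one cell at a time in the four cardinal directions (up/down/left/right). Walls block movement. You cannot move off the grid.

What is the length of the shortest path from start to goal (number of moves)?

Answer: Shortest path length: 2

Derivation:
BFS from (row=2, col=3) until reaching (row=0, col=3):
  Distance 0: (row=2, col=3)
  Distance 1: (row=1, col=3), (row=2, col=2)
  Distance 2: (row=0, col=3), (row=2, col=1)  <- goal reached here
One shortest path (2 moves): (row=2, col=3) -> (row=1, col=3) -> (row=0, col=3)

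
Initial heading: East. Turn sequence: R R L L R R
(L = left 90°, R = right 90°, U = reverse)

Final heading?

Answer: Final heading: West

Derivation:
Start: East
  R (right (90° clockwise)) -> South
  R (right (90° clockwise)) -> West
  L (left (90° counter-clockwise)) -> South
  L (left (90° counter-clockwise)) -> East
  R (right (90° clockwise)) -> South
  R (right (90° clockwise)) -> West
Final: West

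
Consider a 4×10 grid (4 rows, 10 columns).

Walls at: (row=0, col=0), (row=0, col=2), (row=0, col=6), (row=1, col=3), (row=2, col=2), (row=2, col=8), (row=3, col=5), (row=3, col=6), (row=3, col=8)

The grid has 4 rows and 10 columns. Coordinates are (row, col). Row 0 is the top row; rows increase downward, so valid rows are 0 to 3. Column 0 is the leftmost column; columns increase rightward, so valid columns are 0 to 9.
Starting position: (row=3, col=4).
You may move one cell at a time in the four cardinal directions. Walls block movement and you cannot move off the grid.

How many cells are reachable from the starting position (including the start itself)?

BFS flood-fill from (row=3, col=4):
  Distance 0: (row=3, col=4)
  Distance 1: (row=2, col=4), (row=3, col=3)
  Distance 2: (row=1, col=4), (row=2, col=3), (row=2, col=5), (row=3, col=2)
  Distance 3: (row=0, col=4), (row=1, col=5), (row=2, col=6), (row=3, col=1)
  Distance 4: (row=0, col=3), (row=0, col=5), (row=1, col=6), (row=2, col=1), (row=2, col=7), (row=3, col=0)
  Distance 5: (row=1, col=1), (row=1, col=7), (row=2, col=0), (row=3, col=7)
  Distance 6: (row=0, col=1), (row=0, col=7), (row=1, col=0), (row=1, col=2), (row=1, col=8)
  Distance 7: (row=0, col=8), (row=1, col=9)
  Distance 8: (row=0, col=9), (row=2, col=9)
  Distance 9: (row=3, col=9)
Total reachable: 31 (grid has 31 open cells total)

Answer: Reachable cells: 31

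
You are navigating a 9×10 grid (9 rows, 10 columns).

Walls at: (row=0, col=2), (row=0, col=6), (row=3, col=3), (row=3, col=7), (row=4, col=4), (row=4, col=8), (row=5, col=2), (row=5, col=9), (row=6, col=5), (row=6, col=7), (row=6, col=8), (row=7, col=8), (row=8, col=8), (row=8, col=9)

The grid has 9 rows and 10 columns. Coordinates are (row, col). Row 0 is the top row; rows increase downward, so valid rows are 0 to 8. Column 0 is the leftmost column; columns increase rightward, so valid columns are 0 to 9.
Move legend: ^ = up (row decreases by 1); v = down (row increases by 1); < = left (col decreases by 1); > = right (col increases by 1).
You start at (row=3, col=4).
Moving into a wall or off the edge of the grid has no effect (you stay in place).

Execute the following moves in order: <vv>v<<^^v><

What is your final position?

Answer: Final position: (row=3, col=5)

Derivation:
Start: (row=3, col=4)
  < (left): blocked, stay at (row=3, col=4)
  v (down): blocked, stay at (row=3, col=4)
  v (down): blocked, stay at (row=3, col=4)
  > (right): (row=3, col=4) -> (row=3, col=5)
  v (down): (row=3, col=5) -> (row=4, col=5)
  < (left): blocked, stay at (row=4, col=5)
  < (left): blocked, stay at (row=4, col=5)
  ^ (up): (row=4, col=5) -> (row=3, col=5)
  ^ (up): (row=3, col=5) -> (row=2, col=5)
  v (down): (row=2, col=5) -> (row=3, col=5)
  > (right): (row=3, col=5) -> (row=3, col=6)
  < (left): (row=3, col=6) -> (row=3, col=5)
Final: (row=3, col=5)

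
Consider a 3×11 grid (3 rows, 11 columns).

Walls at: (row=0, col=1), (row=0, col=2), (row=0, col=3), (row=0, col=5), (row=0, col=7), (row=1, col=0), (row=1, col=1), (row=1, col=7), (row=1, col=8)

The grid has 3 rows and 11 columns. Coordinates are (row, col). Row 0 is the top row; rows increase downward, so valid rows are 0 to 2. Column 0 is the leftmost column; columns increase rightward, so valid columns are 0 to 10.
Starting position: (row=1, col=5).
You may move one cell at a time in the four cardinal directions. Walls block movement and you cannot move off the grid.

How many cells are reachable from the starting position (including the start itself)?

BFS flood-fill from (row=1, col=5):
  Distance 0: (row=1, col=5)
  Distance 1: (row=1, col=4), (row=1, col=6), (row=2, col=5)
  Distance 2: (row=0, col=4), (row=0, col=6), (row=1, col=3), (row=2, col=4), (row=2, col=6)
  Distance 3: (row=1, col=2), (row=2, col=3), (row=2, col=7)
  Distance 4: (row=2, col=2), (row=2, col=8)
  Distance 5: (row=2, col=1), (row=2, col=9)
  Distance 6: (row=1, col=9), (row=2, col=0), (row=2, col=10)
  Distance 7: (row=0, col=9), (row=1, col=10)
  Distance 8: (row=0, col=8), (row=0, col=10)
Total reachable: 23 (grid has 24 open cells total)

Answer: Reachable cells: 23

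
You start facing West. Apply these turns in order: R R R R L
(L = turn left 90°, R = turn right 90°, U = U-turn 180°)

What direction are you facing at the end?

Start: West
  R (right (90° clockwise)) -> North
  R (right (90° clockwise)) -> East
  R (right (90° clockwise)) -> South
  R (right (90° clockwise)) -> West
  L (left (90° counter-clockwise)) -> South
Final: South

Answer: Final heading: South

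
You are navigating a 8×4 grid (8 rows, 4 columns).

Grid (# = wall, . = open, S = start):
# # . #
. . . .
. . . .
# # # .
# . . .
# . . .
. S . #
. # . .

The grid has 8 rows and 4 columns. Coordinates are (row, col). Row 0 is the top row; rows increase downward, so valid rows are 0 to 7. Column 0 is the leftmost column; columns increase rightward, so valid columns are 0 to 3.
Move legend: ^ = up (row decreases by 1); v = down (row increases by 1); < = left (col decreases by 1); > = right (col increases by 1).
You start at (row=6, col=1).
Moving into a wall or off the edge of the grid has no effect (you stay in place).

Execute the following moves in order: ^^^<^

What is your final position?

Start: (row=6, col=1)
  ^ (up): (row=6, col=1) -> (row=5, col=1)
  ^ (up): (row=5, col=1) -> (row=4, col=1)
  ^ (up): blocked, stay at (row=4, col=1)
  < (left): blocked, stay at (row=4, col=1)
  ^ (up): blocked, stay at (row=4, col=1)
Final: (row=4, col=1)

Answer: Final position: (row=4, col=1)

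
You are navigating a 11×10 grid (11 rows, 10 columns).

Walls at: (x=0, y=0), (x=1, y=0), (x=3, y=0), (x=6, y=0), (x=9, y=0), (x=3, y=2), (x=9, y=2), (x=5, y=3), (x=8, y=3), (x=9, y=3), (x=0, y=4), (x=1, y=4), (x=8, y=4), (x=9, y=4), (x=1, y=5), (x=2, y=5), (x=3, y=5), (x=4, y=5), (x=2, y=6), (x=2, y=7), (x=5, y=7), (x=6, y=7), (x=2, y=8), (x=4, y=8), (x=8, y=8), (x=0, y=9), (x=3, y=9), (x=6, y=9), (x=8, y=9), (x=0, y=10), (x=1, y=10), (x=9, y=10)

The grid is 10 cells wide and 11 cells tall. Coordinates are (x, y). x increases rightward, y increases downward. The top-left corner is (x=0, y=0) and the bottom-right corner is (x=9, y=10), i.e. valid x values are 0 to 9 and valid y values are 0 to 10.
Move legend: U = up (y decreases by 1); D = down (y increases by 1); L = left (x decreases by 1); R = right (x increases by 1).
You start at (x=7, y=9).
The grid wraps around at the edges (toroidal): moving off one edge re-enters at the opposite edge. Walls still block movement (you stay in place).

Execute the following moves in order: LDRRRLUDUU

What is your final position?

Start: (x=7, y=9)
  L (left): blocked, stay at (x=7, y=9)
  D (down): (x=7, y=9) -> (x=7, y=10)
  R (right): (x=7, y=10) -> (x=8, y=10)
  R (right): blocked, stay at (x=8, y=10)
  R (right): blocked, stay at (x=8, y=10)
  L (left): (x=8, y=10) -> (x=7, y=10)
  U (up): (x=7, y=10) -> (x=7, y=9)
  D (down): (x=7, y=9) -> (x=7, y=10)
  U (up): (x=7, y=10) -> (x=7, y=9)
  U (up): (x=7, y=9) -> (x=7, y=8)
Final: (x=7, y=8)

Answer: Final position: (x=7, y=8)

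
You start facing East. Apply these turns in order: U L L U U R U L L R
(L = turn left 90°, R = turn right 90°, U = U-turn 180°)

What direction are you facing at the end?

Start: East
  U (U-turn (180°)) -> West
  L (left (90° counter-clockwise)) -> South
  L (left (90° counter-clockwise)) -> East
  U (U-turn (180°)) -> West
  U (U-turn (180°)) -> East
  R (right (90° clockwise)) -> South
  U (U-turn (180°)) -> North
  L (left (90° counter-clockwise)) -> West
  L (left (90° counter-clockwise)) -> South
  R (right (90° clockwise)) -> West
Final: West

Answer: Final heading: West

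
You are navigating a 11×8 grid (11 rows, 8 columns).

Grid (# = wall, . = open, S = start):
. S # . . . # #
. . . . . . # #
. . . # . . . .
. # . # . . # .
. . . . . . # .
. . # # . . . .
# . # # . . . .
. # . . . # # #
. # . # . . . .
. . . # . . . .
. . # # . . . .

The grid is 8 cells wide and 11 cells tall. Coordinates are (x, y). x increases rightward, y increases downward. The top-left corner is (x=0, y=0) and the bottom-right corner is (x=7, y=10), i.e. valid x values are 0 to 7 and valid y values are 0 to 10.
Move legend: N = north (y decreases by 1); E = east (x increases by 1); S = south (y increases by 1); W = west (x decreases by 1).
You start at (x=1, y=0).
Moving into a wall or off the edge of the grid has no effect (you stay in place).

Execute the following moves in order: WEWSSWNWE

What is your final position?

Answer: Final position: (x=1, y=1)

Derivation:
Start: (x=1, y=0)
  W (west): (x=1, y=0) -> (x=0, y=0)
  E (east): (x=0, y=0) -> (x=1, y=0)
  W (west): (x=1, y=0) -> (x=0, y=0)
  S (south): (x=0, y=0) -> (x=0, y=1)
  S (south): (x=0, y=1) -> (x=0, y=2)
  W (west): blocked, stay at (x=0, y=2)
  N (north): (x=0, y=2) -> (x=0, y=1)
  W (west): blocked, stay at (x=0, y=1)
  E (east): (x=0, y=1) -> (x=1, y=1)
Final: (x=1, y=1)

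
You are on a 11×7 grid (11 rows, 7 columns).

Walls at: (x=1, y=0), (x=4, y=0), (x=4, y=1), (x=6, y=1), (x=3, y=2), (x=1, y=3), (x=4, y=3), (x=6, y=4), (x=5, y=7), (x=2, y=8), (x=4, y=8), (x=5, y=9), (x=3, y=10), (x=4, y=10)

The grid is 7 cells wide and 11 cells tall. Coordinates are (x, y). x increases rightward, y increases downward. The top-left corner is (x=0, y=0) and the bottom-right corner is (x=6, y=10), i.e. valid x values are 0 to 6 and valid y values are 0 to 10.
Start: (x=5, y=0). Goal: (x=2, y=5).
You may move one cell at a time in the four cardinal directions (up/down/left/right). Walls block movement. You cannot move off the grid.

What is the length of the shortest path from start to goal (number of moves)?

BFS from (x=5, y=0) until reaching (x=2, y=5):
  Distance 0: (x=5, y=0)
  Distance 1: (x=6, y=0), (x=5, y=1)
  Distance 2: (x=5, y=2)
  Distance 3: (x=4, y=2), (x=6, y=2), (x=5, y=3)
  Distance 4: (x=6, y=3), (x=5, y=4)
  Distance 5: (x=4, y=4), (x=5, y=5)
  Distance 6: (x=3, y=4), (x=4, y=5), (x=6, y=5), (x=5, y=6)
  Distance 7: (x=3, y=3), (x=2, y=4), (x=3, y=5), (x=4, y=6), (x=6, y=6)
  Distance 8: (x=2, y=3), (x=1, y=4), (x=2, y=5), (x=3, y=6), (x=4, y=7), (x=6, y=7)  <- goal reached here
One shortest path (8 moves): (x=5, y=0) -> (x=5, y=1) -> (x=5, y=2) -> (x=5, y=3) -> (x=5, y=4) -> (x=4, y=4) -> (x=3, y=4) -> (x=2, y=4) -> (x=2, y=5)

Answer: Shortest path length: 8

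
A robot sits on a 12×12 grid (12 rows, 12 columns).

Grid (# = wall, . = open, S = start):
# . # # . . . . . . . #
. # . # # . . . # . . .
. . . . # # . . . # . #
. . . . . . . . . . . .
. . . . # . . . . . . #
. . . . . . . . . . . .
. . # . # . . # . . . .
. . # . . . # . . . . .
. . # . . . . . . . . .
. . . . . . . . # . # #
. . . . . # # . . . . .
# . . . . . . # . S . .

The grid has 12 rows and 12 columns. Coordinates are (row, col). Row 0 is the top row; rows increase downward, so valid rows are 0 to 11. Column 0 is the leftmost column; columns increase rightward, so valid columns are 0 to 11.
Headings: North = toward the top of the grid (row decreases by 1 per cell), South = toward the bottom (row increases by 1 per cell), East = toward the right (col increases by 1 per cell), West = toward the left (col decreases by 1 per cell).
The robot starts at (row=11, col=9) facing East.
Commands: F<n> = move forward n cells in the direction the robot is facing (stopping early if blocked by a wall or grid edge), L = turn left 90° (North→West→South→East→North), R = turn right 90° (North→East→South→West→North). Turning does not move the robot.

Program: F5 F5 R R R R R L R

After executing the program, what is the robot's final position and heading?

Answer: Final position: (row=11, col=11), facing South

Derivation:
Start: (row=11, col=9), facing East
  F5: move forward 2/5 (blocked), now at (row=11, col=11)
  F5: move forward 0/5 (blocked), now at (row=11, col=11)
  R: turn right, now facing South
  R: turn right, now facing West
  R: turn right, now facing North
  R: turn right, now facing East
  R: turn right, now facing South
  L: turn left, now facing East
  R: turn right, now facing South
Final: (row=11, col=11), facing South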